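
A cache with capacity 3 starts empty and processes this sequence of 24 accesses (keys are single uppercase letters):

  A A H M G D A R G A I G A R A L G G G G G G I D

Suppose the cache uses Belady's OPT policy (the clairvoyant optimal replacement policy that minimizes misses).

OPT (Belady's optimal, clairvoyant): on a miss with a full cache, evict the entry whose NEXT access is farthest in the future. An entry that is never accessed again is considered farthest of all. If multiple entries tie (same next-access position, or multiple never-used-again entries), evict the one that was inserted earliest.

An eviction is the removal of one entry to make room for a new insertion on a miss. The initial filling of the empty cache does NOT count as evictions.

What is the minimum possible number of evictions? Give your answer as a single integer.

Answer: 8

Derivation:
OPT (Belady) simulation (capacity=3):
  1. access A: MISS. Cache: [A]
  2. access A: HIT. Next use of A: step 7. Cache: [A]
  3. access H: MISS. Cache: [A H]
  4. access M: MISS. Cache: [A H M]
  5. access G: MISS, evict H (next use: never). Cache: [A M G]
  6. access D: MISS, evict M (next use: never). Cache: [A G D]
  7. access A: HIT. Next use of A: step 10. Cache: [A G D]
  8. access R: MISS, evict D (next use: step 24). Cache: [A G R]
  9. access G: HIT. Next use of G: step 12. Cache: [A G R]
  10. access A: HIT. Next use of A: step 13. Cache: [A G R]
  11. access I: MISS, evict R (next use: step 14). Cache: [A G I]
  12. access G: HIT. Next use of G: step 17. Cache: [A G I]
  13. access A: HIT. Next use of A: step 15. Cache: [A G I]
  14. access R: MISS, evict I (next use: step 23). Cache: [A G R]
  15. access A: HIT. Next use of A: never. Cache: [A G R]
  16. access L: MISS, evict A (next use: never). Cache: [G R L]
  17. access G: HIT. Next use of G: step 18. Cache: [G R L]
  18. access G: HIT. Next use of G: step 19. Cache: [G R L]
  19. access G: HIT. Next use of G: step 20. Cache: [G R L]
  20. access G: HIT. Next use of G: step 21. Cache: [G R L]
  21. access G: HIT. Next use of G: step 22. Cache: [G R L]
  22. access G: HIT. Next use of G: never. Cache: [G R L]
  23. access I: MISS, evict G (next use: never). Cache: [R L I]
  24. access D: MISS, evict R (next use: never). Cache: [L I D]
Total: 13 hits, 11 misses, 8 evictions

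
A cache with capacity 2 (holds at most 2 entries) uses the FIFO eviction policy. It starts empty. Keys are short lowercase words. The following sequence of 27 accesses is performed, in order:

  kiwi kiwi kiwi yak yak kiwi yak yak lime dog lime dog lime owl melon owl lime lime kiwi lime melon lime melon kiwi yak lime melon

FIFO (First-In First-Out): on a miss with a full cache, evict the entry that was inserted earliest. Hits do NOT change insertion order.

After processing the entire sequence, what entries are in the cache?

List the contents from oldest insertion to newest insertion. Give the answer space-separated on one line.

FIFO simulation (capacity=2):
  1. access kiwi: MISS. Cache (old->new): [kiwi]
  2. access kiwi: HIT. Cache (old->new): [kiwi]
  3. access kiwi: HIT. Cache (old->new): [kiwi]
  4. access yak: MISS. Cache (old->new): [kiwi yak]
  5. access yak: HIT. Cache (old->new): [kiwi yak]
  6. access kiwi: HIT. Cache (old->new): [kiwi yak]
  7. access yak: HIT. Cache (old->new): [kiwi yak]
  8. access yak: HIT. Cache (old->new): [kiwi yak]
  9. access lime: MISS, evict kiwi. Cache (old->new): [yak lime]
  10. access dog: MISS, evict yak. Cache (old->new): [lime dog]
  11. access lime: HIT. Cache (old->new): [lime dog]
  12. access dog: HIT. Cache (old->new): [lime dog]
  13. access lime: HIT. Cache (old->new): [lime dog]
  14. access owl: MISS, evict lime. Cache (old->new): [dog owl]
  15. access melon: MISS, evict dog. Cache (old->new): [owl melon]
  16. access owl: HIT. Cache (old->new): [owl melon]
  17. access lime: MISS, evict owl. Cache (old->new): [melon lime]
  18. access lime: HIT. Cache (old->new): [melon lime]
  19. access kiwi: MISS, evict melon. Cache (old->new): [lime kiwi]
  20. access lime: HIT. Cache (old->new): [lime kiwi]
  21. access melon: MISS, evict lime. Cache (old->new): [kiwi melon]
  22. access lime: MISS, evict kiwi. Cache (old->new): [melon lime]
  23. access melon: HIT. Cache (old->new): [melon lime]
  24. access kiwi: MISS, evict melon. Cache (old->new): [lime kiwi]
  25. access yak: MISS, evict lime. Cache (old->new): [kiwi yak]
  26. access lime: MISS, evict kiwi. Cache (old->new): [yak lime]
  27. access melon: MISS, evict yak. Cache (old->new): [lime melon]
Total: 13 hits, 14 misses, 12 evictions

Answer: lime melon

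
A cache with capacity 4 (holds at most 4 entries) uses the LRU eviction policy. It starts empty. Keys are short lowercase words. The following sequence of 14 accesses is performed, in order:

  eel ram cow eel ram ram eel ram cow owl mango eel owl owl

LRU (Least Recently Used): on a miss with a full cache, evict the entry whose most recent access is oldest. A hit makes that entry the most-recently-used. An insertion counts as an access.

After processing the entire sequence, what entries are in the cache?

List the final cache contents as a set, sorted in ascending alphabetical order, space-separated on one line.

LRU simulation (capacity=4):
  1. access eel: MISS. Cache (LRU->MRU): [eel]
  2. access ram: MISS. Cache (LRU->MRU): [eel ram]
  3. access cow: MISS. Cache (LRU->MRU): [eel ram cow]
  4. access eel: HIT. Cache (LRU->MRU): [ram cow eel]
  5. access ram: HIT. Cache (LRU->MRU): [cow eel ram]
  6. access ram: HIT. Cache (LRU->MRU): [cow eel ram]
  7. access eel: HIT. Cache (LRU->MRU): [cow ram eel]
  8. access ram: HIT. Cache (LRU->MRU): [cow eel ram]
  9. access cow: HIT. Cache (LRU->MRU): [eel ram cow]
  10. access owl: MISS. Cache (LRU->MRU): [eel ram cow owl]
  11. access mango: MISS, evict eel. Cache (LRU->MRU): [ram cow owl mango]
  12. access eel: MISS, evict ram. Cache (LRU->MRU): [cow owl mango eel]
  13. access owl: HIT. Cache (LRU->MRU): [cow mango eel owl]
  14. access owl: HIT. Cache (LRU->MRU): [cow mango eel owl]
Total: 8 hits, 6 misses, 2 evictions

Answer: cow eel mango owl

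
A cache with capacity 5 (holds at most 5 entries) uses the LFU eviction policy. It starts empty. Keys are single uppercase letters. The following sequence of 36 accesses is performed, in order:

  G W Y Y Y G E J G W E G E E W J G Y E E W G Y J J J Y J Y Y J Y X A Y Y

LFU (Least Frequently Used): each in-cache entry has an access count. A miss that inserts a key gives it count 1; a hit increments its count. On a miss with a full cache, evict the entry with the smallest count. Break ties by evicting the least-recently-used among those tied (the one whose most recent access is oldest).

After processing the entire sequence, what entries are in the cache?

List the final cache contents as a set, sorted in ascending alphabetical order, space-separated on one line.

Answer: A E G J Y

Derivation:
LFU simulation (capacity=5):
  1. access G: MISS. Cache: [G(c=1)]
  2. access W: MISS. Cache: [G(c=1) W(c=1)]
  3. access Y: MISS. Cache: [G(c=1) W(c=1) Y(c=1)]
  4. access Y: HIT, count now 2. Cache: [G(c=1) W(c=1) Y(c=2)]
  5. access Y: HIT, count now 3. Cache: [G(c=1) W(c=1) Y(c=3)]
  6. access G: HIT, count now 2. Cache: [W(c=1) G(c=2) Y(c=3)]
  7. access E: MISS. Cache: [W(c=1) E(c=1) G(c=2) Y(c=3)]
  8. access J: MISS. Cache: [W(c=1) E(c=1) J(c=1) G(c=2) Y(c=3)]
  9. access G: HIT, count now 3. Cache: [W(c=1) E(c=1) J(c=1) Y(c=3) G(c=3)]
  10. access W: HIT, count now 2. Cache: [E(c=1) J(c=1) W(c=2) Y(c=3) G(c=3)]
  11. access E: HIT, count now 2. Cache: [J(c=1) W(c=2) E(c=2) Y(c=3) G(c=3)]
  12. access G: HIT, count now 4. Cache: [J(c=1) W(c=2) E(c=2) Y(c=3) G(c=4)]
  13. access E: HIT, count now 3. Cache: [J(c=1) W(c=2) Y(c=3) E(c=3) G(c=4)]
  14. access E: HIT, count now 4. Cache: [J(c=1) W(c=2) Y(c=3) G(c=4) E(c=4)]
  15. access W: HIT, count now 3. Cache: [J(c=1) Y(c=3) W(c=3) G(c=4) E(c=4)]
  16. access J: HIT, count now 2. Cache: [J(c=2) Y(c=3) W(c=3) G(c=4) E(c=4)]
  17. access G: HIT, count now 5. Cache: [J(c=2) Y(c=3) W(c=3) E(c=4) G(c=5)]
  18. access Y: HIT, count now 4. Cache: [J(c=2) W(c=3) E(c=4) Y(c=4) G(c=5)]
  19. access E: HIT, count now 5. Cache: [J(c=2) W(c=3) Y(c=4) G(c=5) E(c=5)]
  20. access E: HIT, count now 6. Cache: [J(c=2) W(c=3) Y(c=4) G(c=5) E(c=6)]
  21. access W: HIT, count now 4. Cache: [J(c=2) Y(c=4) W(c=4) G(c=5) E(c=6)]
  22. access G: HIT, count now 6. Cache: [J(c=2) Y(c=4) W(c=4) E(c=6) G(c=6)]
  23. access Y: HIT, count now 5. Cache: [J(c=2) W(c=4) Y(c=5) E(c=6) G(c=6)]
  24. access J: HIT, count now 3. Cache: [J(c=3) W(c=4) Y(c=5) E(c=6) G(c=6)]
  25. access J: HIT, count now 4. Cache: [W(c=4) J(c=4) Y(c=5) E(c=6) G(c=6)]
  26. access J: HIT, count now 5. Cache: [W(c=4) Y(c=5) J(c=5) E(c=6) G(c=6)]
  27. access Y: HIT, count now 6. Cache: [W(c=4) J(c=5) E(c=6) G(c=6) Y(c=6)]
  28. access J: HIT, count now 6. Cache: [W(c=4) E(c=6) G(c=6) Y(c=6) J(c=6)]
  29. access Y: HIT, count now 7. Cache: [W(c=4) E(c=6) G(c=6) J(c=6) Y(c=7)]
  30. access Y: HIT, count now 8. Cache: [W(c=4) E(c=6) G(c=6) J(c=6) Y(c=8)]
  31. access J: HIT, count now 7. Cache: [W(c=4) E(c=6) G(c=6) J(c=7) Y(c=8)]
  32. access Y: HIT, count now 9. Cache: [W(c=4) E(c=6) G(c=6) J(c=7) Y(c=9)]
  33. access X: MISS, evict W(c=4). Cache: [X(c=1) E(c=6) G(c=6) J(c=7) Y(c=9)]
  34. access A: MISS, evict X(c=1). Cache: [A(c=1) E(c=6) G(c=6) J(c=7) Y(c=9)]
  35. access Y: HIT, count now 10. Cache: [A(c=1) E(c=6) G(c=6) J(c=7) Y(c=10)]
  36. access Y: HIT, count now 11. Cache: [A(c=1) E(c=6) G(c=6) J(c=7) Y(c=11)]
Total: 29 hits, 7 misses, 2 evictions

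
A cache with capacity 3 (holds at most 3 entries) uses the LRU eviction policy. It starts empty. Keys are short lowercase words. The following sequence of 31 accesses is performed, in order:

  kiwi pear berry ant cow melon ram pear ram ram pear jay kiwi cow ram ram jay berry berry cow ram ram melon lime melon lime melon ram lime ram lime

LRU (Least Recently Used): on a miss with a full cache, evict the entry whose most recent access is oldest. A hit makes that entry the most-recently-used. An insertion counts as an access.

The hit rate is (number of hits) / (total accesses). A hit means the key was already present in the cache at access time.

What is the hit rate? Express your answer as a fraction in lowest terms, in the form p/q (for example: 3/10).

Answer: 13/31

Derivation:
LRU simulation (capacity=3):
  1. access kiwi: MISS. Cache (LRU->MRU): [kiwi]
  2. access pear: MISS. Cache (LRU->MRU): [kiwi pear]
  3. access berry: MISS. Cache (LRU->MRU): [kiwi pear berry]
  4. access ant: MISS, evict kiwi. Cache (LRU->MRU): [pear berry ant]
  5. access cow: MISS, evict pear. Cache (LRU->MRU): [berry ant cow]
  6. access melon: MISS, evict berry. Cache (LRU->MRU): [ant cow melon]
  7. access ram: MISS, evict ant. Cache (LRU->MRU): [cow melon ram]
  8. access pear: MISS, evict cow. Cache (LRU->MRU): [melon ram pear]
  9. access ram: HIT. Cache (LRU->MRU): [melon pear ram]
  10. access ram: HIT. Cache (LRU->MRU): [melon pear ram]
  11. access pear: HIT. Cache (LRU->MRU): [melon ram pear]
  12. access jay: MISS, evict melon. Cache (LRU->MRU): [ram pear jay]
  13. access kiwi: MISS, evict ram. Cache (LRU->MRU): [pear jay kiwi]
  14. access cow: MISS, evict pear. Cache (LRU->MRU): [jay kiwi cow]
  15. access ram: MISS, evict jay. Cache (LRU->MRU): [kiwi cow ram]
  16. access ram: HIT. Cache (LRU->MRU): [kiwi cow ram]
  17. access jay: MISS, evict kiwi. Cache (LRU->MRU): [cow ram jay]
  18. access berry: MISS, evict cow. Cache (LRU->MRU): [ram jay berry]
  19. access berry: HIT. Cache (LRU->MRU): [ram jay berry]
  20. access cow: MISS, evict ram. Cache (LRU->MRU): [jay berry cow]
  21. access ram: MISS, evict jay. Cache (LRU->MRU): [berry cow ram]
  22. access ram: HIT. Cache (LRU->MRU): [berry cow ram]
  23. access melon: MISS, evict berry. Cache (LRU->MRU): [cow ram melon]
  24. access lime: MISS, evict cow. Cache (LRU->MRU): [ram melon lime]
  25. access melon: HIT. Cache (LRU->MRU): [ram lime melon]
  26. access lime: HIT. Cache (LRU->MRU): [ram melon lime]
  27. access melon: HIT. Cache (LRU->MRU): [ram lime melon]
  28. access ram: HIT. Cache (LRU->MRU): [lime melon ram]
  29. access lime: HIT. Cache (LRU->MRU): [melon ram lime]
  30. access ram: HIT. Cache (LRU->MRU): [melon lime ram]
  31. access lime: HIT. Cache (LRU->MRU): [melon ram lime]
Total: 13 hits, 18 misses, 15 evictions

Hit rate = 13/31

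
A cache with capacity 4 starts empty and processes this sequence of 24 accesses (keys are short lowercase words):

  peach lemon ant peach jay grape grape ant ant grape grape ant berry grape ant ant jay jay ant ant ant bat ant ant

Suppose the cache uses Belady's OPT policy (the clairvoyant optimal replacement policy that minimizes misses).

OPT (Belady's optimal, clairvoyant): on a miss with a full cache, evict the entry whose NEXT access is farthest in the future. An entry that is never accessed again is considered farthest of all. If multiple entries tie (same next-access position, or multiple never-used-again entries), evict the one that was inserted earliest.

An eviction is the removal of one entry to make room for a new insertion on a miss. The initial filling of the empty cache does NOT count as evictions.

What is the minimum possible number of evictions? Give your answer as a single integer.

Answer: 3

Derivation:
OPT (Belady) simulation (capacity=4):
  1. access peach: MISS. Cache: [peach]
  2. access lemon: MISS. Cache: [peach lemon]
  3. access ant: MISS. Cache: [peach lemon ant]
  4. access peach: HIT. Next use of peach: never. Cache: [peach lemon ant]
  5. access jay: MISS. Cache: [peach lemon ant jay]
  6. access grape: MISS, evict peach (next use: never). Cache: [lemon ant jay grape]
  7. access grape: HIT. Next use of grape: step 10. Cache: [lemon ant jay grape]
  8. access ant: HIT. Next use of ant: step 9. Cache: [lemon ant jay grape]
  9. access ant: HIT. Next use of ant: step 12. Cache: [lemon ant jay grape]
  10. access grape: HIT. Next use of grape: step 11. Cache: [lemon ant jay grape]
  11. access grape: HIT. Next use of grape: step 14. Cache: [lemon ant jay grape]
  12. access ant: HIT. Next use of ant: step 15. Cache: [lemon ant jay grape]
  13. access berry: MISS, evict lemon (next use: never). Cache: [ant jay grape berry]
  14. access grape: HIT. Next use of grape: never. Cache: [ant jay grape berry]
  15. access ant: HIT. Next use of ant: step 16. Cache: [ant jay grape berry]
  16. access ant: HIT. Next use of ant: step 19. Cache: [ant jay grape berry]
  17. access jay: HIT. Next use of jay: step 18. Cache: [ant jay grape berry]
  18. access jay: HIT. Next use of jay: never. Cache: [ant jay grape berry]
  19. access ant: HIT. Next use of ant: step 20. Cache: [ant jay grape berry]
  20. access ant: HIT. Next use of ant: step 21. Cache: [ant jay grape berry]
  21. access ant: HIT. Next use of ant: step 23. Cache: [ant jay grape berry]
  22. access bat: MISS, evict jay (next use: never). Cache: [ant grape berry bat]
  23. access ant: HIT. Next use of ant: step 24. Cache: [ant grape berry bat]
  24. access ant: HIT. Next use of ant: never. Cache: [ant grape berry bat]
Total: 17 hits, 7 misses, 3 evictions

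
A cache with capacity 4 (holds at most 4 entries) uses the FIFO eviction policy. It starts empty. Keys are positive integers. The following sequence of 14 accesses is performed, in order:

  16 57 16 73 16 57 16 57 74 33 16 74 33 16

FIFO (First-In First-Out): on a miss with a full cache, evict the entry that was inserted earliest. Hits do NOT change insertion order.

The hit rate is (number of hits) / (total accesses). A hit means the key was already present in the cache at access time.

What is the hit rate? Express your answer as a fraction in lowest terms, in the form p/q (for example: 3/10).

FIFO simulation (capacity=4):
  1. access 16: MISS. Cache (old->new): [16]
  2. access 57: MISS. Cache (old->new): [16 57]
  3. access 16: HIT. Cache (old->new): [16 57]
  4. access 73: MISS. Cache (old->new): [16 57 73]
  5. access 16: HIT. Cache (old->new): [16 57 73]
  6. access 57: HIT. Cache (old->new): [16 57 73]
  7. access 16: HIT. Cache (old->new): [16 57 73]
  8. access 57: HIT. Cache (old->new): [16 57 73]
  9. access 74: MISS. Cache (old->new): [16 57 73 74]
  10. access 33: MISS, evict 16. Cache (old->new): [57 73 74 33]
  11. access 16: MISS, evict 57. Cache (old->new): [73 74 33 16]
  12. access 74: HIT. Cache (old->new): [73 74 33 16]
  13. access 33: HIT. Cache (old->new): [73 74 33 16]
  14. access 16: HIT. Cache (old->new): [73 74 33 16]
Total: 8 hits, 6 misses, 2 evictions

Hit rate = 8/14 = 4/7

Answer: 4/7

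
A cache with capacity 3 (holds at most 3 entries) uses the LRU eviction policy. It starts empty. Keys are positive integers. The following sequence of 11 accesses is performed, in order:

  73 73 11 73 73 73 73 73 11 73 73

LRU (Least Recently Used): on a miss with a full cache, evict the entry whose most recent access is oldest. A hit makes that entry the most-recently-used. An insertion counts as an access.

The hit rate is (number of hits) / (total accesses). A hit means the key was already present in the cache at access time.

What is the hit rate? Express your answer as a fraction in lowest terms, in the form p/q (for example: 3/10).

LRU simulation (capacity=3):
  1. access 73: MISS. Cache (LRU->MRU): [73]
  2. access 73: HIT. Cache (LRU->MRU): [73]
  3. access 11: MISS. Cache (LRU->MRU): [73 11]
  4. access 73: HIT. Cache (LRU->MRU): [11 73]
  5. access 73: HIT. Cache (LRU->MRU): [11 73]
  6. access 73: HIT. Cache (LRU->MRU): [11 73]
  7. access 73: HIT. Cache (LRU->MRU): [11 73]
  8. access 73: HIT. Cache (LRU->MRU): [11 73]
  9. access 11: HIT. Cache (LRU->MRU): [73 11]
  10. access 73: HIT. Cache (LRU->MRU): [11 73]
  11. access 73: HIT. Cache (LRU->MRU): [11 73]
Total: 9 hits, 2 misses, 0 evictions

Hit rate = 9/11

Answer: 9/11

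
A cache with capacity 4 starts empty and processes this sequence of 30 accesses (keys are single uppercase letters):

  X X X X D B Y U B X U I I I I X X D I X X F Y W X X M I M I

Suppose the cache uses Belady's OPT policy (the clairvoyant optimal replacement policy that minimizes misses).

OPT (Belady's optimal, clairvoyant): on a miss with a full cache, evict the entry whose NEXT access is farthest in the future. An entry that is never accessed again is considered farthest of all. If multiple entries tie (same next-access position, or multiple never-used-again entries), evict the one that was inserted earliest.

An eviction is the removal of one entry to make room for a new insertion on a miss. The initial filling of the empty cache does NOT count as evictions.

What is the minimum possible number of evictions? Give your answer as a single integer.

Answer: 6

Derivation:
OPT (Belady) simulation (capacity=4):
  1. access X: MISS. Cache: [X]
  2. access X: HIT. Next use of X: step 3. Cache: [X]
  3. access X: HIT. Next use of X: step 4. Cache: [X]
  4. access X: HIT. Next use of X: step 10. Cache: [X]
  5. access D: MISS. Cache: [X D]
  6. access B: MISS. Cache: [X D B]
  7. access Y: MISS. Cache: [X D B Y]
  8. access U: MISS, evict Y (next use: step 23). Cache: [X D B U]
  9. access B: HIT. Next use of B: never. Cache: [X D B U]
  10. access X: HIT. Next use of X: step 16. Cache: [X D B U]
  11. access U: HIT. Next use of U: never. Cache: [X D B U]
  12. access I: MISS, evict B (next use: never). Cache: [X D U I]
  13. access I: HIT. Next use of I: step 14. Cache: [X D U I]
  14. access I: HIT. Next use of I: step 15. Cache: [X D U I]
  15. access I: HIT. Next use of I: step 19. Cache: [X D U I]
  16. access X: HIT. Next use of X: step 17. Cache: [X D U I]
  17. access X: HIT. Next use of X: step 20. Cache: [X D U I]
  18. access D: HIT. Next use of D: never. Cache: [X D U I]
  19. access I: HIT. Next use of I: step 28. Cache: [X D U I]
  20. access X: HIT. Next use of X: step 21. Cache: [X D U I]
  21. access X: HIT. Next use of X: step 25. Cache: [X D U I]
  22. access F: MISS, evict D (next use: never). Cache: [X U I F]
  23. access Y: MISS, evict U (next use: never). Cache: [X I F Y]
  24. access W: MISS, evict F (next use: never). Cache: [X I Y W]
  25. access X: HIT. Next use of X: step 26. Cache: [X I Y W]
  26. access X: HIT. Next use of X: never. Cache: [X I Y W]
  27. access M: MISS, evict X (next use: never). Cache: [I Y W M]
  28. access I: HIT. Next use of I: step 30. Cache: [I Y W M]
  29. access M: HIT. Next use of M: never. Cache: [I Y W M]
  30. access I: HIT. Next use of I: never. Cache: [I Y W M]
Total: 20 hits, 10 misses, 6 evictions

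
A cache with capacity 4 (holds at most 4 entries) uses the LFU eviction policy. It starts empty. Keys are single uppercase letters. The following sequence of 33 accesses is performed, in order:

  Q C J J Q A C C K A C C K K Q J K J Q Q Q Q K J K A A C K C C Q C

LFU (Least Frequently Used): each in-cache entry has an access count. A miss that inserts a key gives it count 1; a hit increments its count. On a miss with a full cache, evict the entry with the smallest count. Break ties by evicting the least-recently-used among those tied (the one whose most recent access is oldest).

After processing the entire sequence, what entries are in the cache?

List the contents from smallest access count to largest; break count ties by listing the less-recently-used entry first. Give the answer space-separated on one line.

Answer: C J K Q

Derivation:
LFU simulation (capacity=4):
  1. access Q: MISS. Cache: [Q(c=1)]
  2. access C: MISS. Cache: [Q(c=1) C(c=1)]
  3. access J: MISS. Cache: [Q(c=1) C(c=1) J(c=1)]
  4. access J: HIT, count now 2. Cache: [Q(c=1) C(c=1) J(c=2)]
  5. access Q: HIT, count now 2. Cache: [C(c=1) J(c=2) Q(c=2)]
  6. access A: MISS. Cache: [C(c=1) A(c=1) J(c=2) Q(c=2)]
  7. access C: HIT, count now 2. Cache: [A(c=1) J(c=2) Q(c=2) C(c=2)]
  8. access C: HIT, count now 3. Cache: [A(c=1) J(c=2) Q(c=2) C(c=3)]
  9. access K: MISS, evict A(c=1). Cache: [K(c=1) J(c=2) Q(c=2) C(c=3)]
  10. access A: MISS, evict K(c=1). Cache: [A(c=1) J(c=2) Q(c=2) C(c=3)]
  11. access C: HIT, count now 4. Cache: [A(c=1) J(c=2) Q(c=2) C(c=4)]
  12. access C: HIT, count now 5. Cache: [A(c=1) J(c=2) Q(c=2) C(c=5)]
  13. access K: MISS, evict A(c=1). Cache: [K(c=1) J(c=2) Q(c=2) C(c=5)]
  14. access K: HIT, count now 2. Cache: [J(c=2) Q(c=2) K(c=2) C(c=5)]
  15. access Q: HIT, count now 3. Cache: [J(c=2) K(c=2) Q(c=3) C(c=5)]
  16. access J: HIT, count now 3. Cache: [K(c=2) Q(c=3) J(c=3) C(c=5)]
  17. access K: HIT, count now 3. Cache: [Q(c=3) J(c=3) K(c=3) C(c=5)]
  18. access J: HIT, count now 4. Cache: [Q(c=3) K(c=3) J(c=4) C(c=5)]
  19. access Q: HIT, count now 4. Cache: [K(c=3) J(c=4) Q(c=4) C(c=5)]
  20. access Q: HIT, count now 5. Cache: [K(c=3) J(c=4) C(c=5) Q(c=5)]
  21. access Q: HIT, count now 6. Cache: [K(c=3) J(c=4) C(c=5) Q(c=6)]
  22. access Q: HIT, count now 7. Cache: [K(c=3) J(c=4) C(c=5) Q(c=7)]
  23. access K: HIT, count now 4. Cache: [J(c=4) K(c=4) C(c=5) Q(c=7)]
  24. access J: HIT, count now 5. Cache: [K(c=4) C(c=5) J(c=5) Q(c=7)]
  25. access K: HIT, count now 5. Cache: [C(c=5) J(c=5) K(c=5) Q(c=7)]
  26. access A: MISS, evict C(c=5). Cache: [A(c=1) J(c=5) K(c=5) Q(c=7)]
  27. access A: HIT, count now 2. Cache: [A(c=2) J(c=5) K(c=5) Q(c=7)]
  28. access C: MISS, evict A(c=2). Cache: [C(c=1) J(c=5) K(c=5) Q(c=7)]
  29. access K: HIT, count now 6. Cache: [C(c=1) J(c=5) K(c=6) Q(c=7)]
  30. access C: HIT, count now 2. Cache: [C(c=2) J(c=5) K(c=6) Q(c=7)]
  31. access C: HIT, count now 3. Cache: [C(c=3) J(c=5) K(c=6) Q(c=7)]
  32. access Q: HIT, count now 8. Cache: [C(c=3) J(c=5) K(c=6) Q(c=8)]
  33. access C: HIT, count now 4. Cache: [C(c=4) J(c=5) K(c=6) Q(c=8)]
Total: 24 hits, 9 misses, 5 evictions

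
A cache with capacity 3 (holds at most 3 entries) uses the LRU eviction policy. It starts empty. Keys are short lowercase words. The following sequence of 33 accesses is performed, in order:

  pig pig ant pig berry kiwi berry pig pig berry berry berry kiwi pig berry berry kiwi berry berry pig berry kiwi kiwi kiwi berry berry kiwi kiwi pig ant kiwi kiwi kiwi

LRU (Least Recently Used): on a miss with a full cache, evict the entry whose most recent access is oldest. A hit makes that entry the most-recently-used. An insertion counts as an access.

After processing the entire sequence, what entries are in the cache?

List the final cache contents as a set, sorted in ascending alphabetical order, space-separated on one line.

Answer: ant kiwi pig

Derivation:
LRU simulation (capacity=3):
  1. access pig: MISS. Cache (LRU->MRU): [pig]
  2. access pig: HIT. Cache (LRU->MRU): [pig]
  3. access ant: MISS. Cache (LRU->MRU): [pig ant]
  4. access pig: HIT. Cache (LRU->MRU): [ant pig]
  5. access berry: MISS. Cache (LRU->MRU): [ant pig berry]
  6. access kiwi: MISS, evict ant. Cache (LRU->MRU): [pig berry kiwi]
  7. access berry: HIT. Cache (LRU->MRU): [pig kiwi berry]
  8. access pig: HIT. Cache (LRU->MRU): [kiwi berry pig]
  9. access pig: HIT. Cache (LRU->MRU): [kiwi berry pig]
  10. access berry: HIT. Cache (LRU->MRU): [kiwi pig berry]
  11. access berry: HIT. Cache (LRU->MRU): [kiwi pig berry]
  12. access berry: HIT. Cache (LRU->MRU): [kiwi pig berry]
  13. access kiwi: HIT. Cache (LRU->MRU): [pig berry kiwi]
  14. access pig: HIT. Cache (LRU->MRU): [berry kiwi pig]
  15. access berry: HIT. Cache (LRU->MRU): [kiwi pig berry]
  16. access berry: HIT. Cache (LRU->MRU): [kiwi pig berry]
  17. access kiwi: HIT. Cache (LRU->MRU): [pig berry kiwi]
  18. access berry: HIT. Cache (LRU->MRU): [pig kiwi berry]
  19. access berry: HIT. Cache (LRU->MRU): [pig kiwi berry]
  20. access pig: HIT. Cache (LRU->MRU): [kiwi berry pig]
  21. access berry: HIT. Cache (LRU->MRU): [kiwi pig berry]
  22. access kiwi: HIT. Cache (LRU->MRU): [pig berry kiwi]
  23. access kiwi: HIT. Cache (LRU->MRU): [pig berry kiwi]
  24. access kiwi: HIT. Cache (LRU->MRU): [pig berry kiwi]
  25. access berry: HIT. Cache (LRU->MRU): [pig kiwi berry]
  26. access berry: HIT. Cache (LRU->MRU): [pig kiwi berry]
  27. access kiwi: HIT. Cache (LRU->MRU): [pig berry kiwi]
  28. access kiwi: HIT. Cache (LRU->MRU): [pig berry kiwi]
  29. access pig: HIT. Cache (LRU->MRU): [berry kiwi pig]
  30. access ant: MISS, evict berry. Cache (LRU->MRU): [kiwi pig ant]
  31. access kiwi: HIT. Cache (LRU->MRU): [pig ant kiwi]
  32. access kiwi: HIT. Cache (LRU->MRU): [pig ant kiwi]
  33. access kiwi: HIT. Cache (LRU->MRU): [pig ant kiwi]
Total: 28 hits, 5 misses, 2 evictions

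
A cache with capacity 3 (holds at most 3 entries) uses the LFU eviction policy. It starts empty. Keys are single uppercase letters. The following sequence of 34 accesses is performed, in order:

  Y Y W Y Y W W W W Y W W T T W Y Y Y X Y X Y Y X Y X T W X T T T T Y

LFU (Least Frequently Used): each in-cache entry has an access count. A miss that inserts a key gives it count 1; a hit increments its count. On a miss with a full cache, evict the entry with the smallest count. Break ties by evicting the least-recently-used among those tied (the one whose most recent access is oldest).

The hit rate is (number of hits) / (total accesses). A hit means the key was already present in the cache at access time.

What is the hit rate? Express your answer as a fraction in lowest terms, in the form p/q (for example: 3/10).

LFU simulation (capacity=3):
  1. access Y: MISS. Cache: [Y(c=1)]
  2. access Y: HIT, count now 2. Cache: [Y(c=2)]
  3. access W: MISS. Cache: [W(c=1) Y(c=2)]
  4. access Y: HIT, count now 3. Cache: [W(c=1) Y(c=3)]
  5. access Y: HIT, count now 4. Cache: [W(c=1) Y(c=4)]
  6. access W: HIT, count now 2. Cache: [W(c=2) Y(c=4)]
  7. access W: HIT, count now 3. Cache: [W(c=3) Y(c=4)]
  8. access W: HIT, count now 4. Cache: [Y(c=4) W(c=4)]
  9. access W: HIT, count now 5. Cache: [Y(c=4) W(c=5)]
  10. access Y: HIT, count now 5. Cache: [W(c=5) Y(c=5)]
  11. access W: HIT, count now 6. Cache: [Y(c=5) W(c=6)]
  12. access W: HIT, count now 7. Cache: [Y(c=5) W(c=7)]
  13. access T: MISS. Cache: [T(c=1) Y(c=5) W(c=7)]
  14. access T: HIT, count now 2. Cache: [T(c=2) Y(c=5) W(c=7)]
  15. access W: HIT, count now 8. Cache: [T(c=2) Y(c=5) W(c=8)]
  16. access Y: HIT, count now 6. Cache: [T(c=2) Y(c=6) W(c=8)]
  17. access Y: HIT, count now 7. Cache: [T(c=2) Y(c=7) W(c=8)]
  18. access Y: HIT, count now 8. Cache: [T(c=2) W(c=8) Y(c=8)]
  19. access X: MISS, evict T(c=2). Cache: [X(c=1) W(c=8) Y(c=8)]
  20. access Y: HIT, count now 9. Cache: [X(c=1) W(c=8) Y(c=9)]
  21. access X: HIT, count now 2. Cache: [X(c=2) W(c=8) Y(c=9)]
  22. access Y: HIT, count now 10. Cache: [X(c=2) W(c=8) Y(c=10)]
  23. access Y: HIT, count now 11. Cache: [X(c=2) W(c=8) Y(c=11)]
  24. access X: HIT, count now 3. Cache: [X(c=3) W(c=8) Y(c=11)]
  25. access Y: HIT, count now 12. Cache: [X(c=3) W(c=8) Y(c=12)]
  26. access X: HIT, count now 4. Cache: [X(c=4) W(c=8) Y(c=12)]
  27. access T: MISS, evict X(c=4). Cache: [T(c=1) W(c=8) Y(c=12)]
  28. access W: HIT, count now 9. Cache: [T(c=1) W(c=9) Y(c=12)]
  29. access X: MISS, evict T(c=1). Cache: [X(c=1) W(c=9) Y(c=12)]
  30. access T: MISS, evict X(c=1). Cache: [T(c=1) W(c=9) Y(c=12)]
  31. access T: HIT, count now 2. Cache: [T(c=2) W(c=9) Y(c=12)]
  32. access T: HIT, count now 3. Cache: [T(c=3) W(c=9) Y(c=12)]
  33. access T: HIT, count now 4. Cache: [T(c=4) W(c=9) Y(c=12)]
  34. access Y: HIT, count now 13. Cache: [T(c=4) W(c=9) Y(c=13)]
Total: 27 hits, 7 misses, 4 evictions

Hit rate = 27/34

Answer: 27/34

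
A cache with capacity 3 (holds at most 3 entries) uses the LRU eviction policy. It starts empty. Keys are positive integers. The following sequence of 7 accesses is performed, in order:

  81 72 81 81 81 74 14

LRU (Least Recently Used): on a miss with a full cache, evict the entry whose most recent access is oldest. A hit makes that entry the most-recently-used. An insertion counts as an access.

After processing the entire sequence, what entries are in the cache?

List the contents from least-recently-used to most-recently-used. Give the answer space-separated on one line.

Answer: 81 74 14

Derivation:
LRU simulation (capacity=3):
  1. access 81: MISS. Cache (LRU->MRU): [81]
  2. access 72: MISS. Cache (LRU->MRU): [81 72]
  3. access 81: HIT. Cache (LRU->MRU): [72 81]
  4. access 81: HIT. Cache (LRU->MRU): [72 81]
  5. access 81: HIT. Cache (LRU->MRU): [72 81]
  6. access 74: MISS. Cache (LRU->MRU): [72 81 74]
  7. access 14: MISS, evict 72. Cache (LRU->MRU): [81 74 14]
Total: 3 hits, 4 misses, 1 evictions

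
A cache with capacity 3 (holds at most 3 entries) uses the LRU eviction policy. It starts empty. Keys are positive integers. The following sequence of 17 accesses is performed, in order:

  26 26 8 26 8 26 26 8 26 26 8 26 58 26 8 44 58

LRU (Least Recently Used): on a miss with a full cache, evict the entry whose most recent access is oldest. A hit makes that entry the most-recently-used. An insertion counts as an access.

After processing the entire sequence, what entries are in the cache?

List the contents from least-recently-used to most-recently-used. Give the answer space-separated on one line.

Answer: 8 44 58

Derivation:
LRU simulation (capacity=3):
  1. access 26: MISS. Cache (LRU->MRU): [26]
  2. access 26: HIT. Cache (LRU->MRU): [26]
  3. access 8: MISS. Cache (LRU->MRU): [26 8]
  4. access 26: HIT. Cache (LRU->MRU): [8 26]
  5. access 8: HIT. Cache (LRU->MRU): [26 8]
  6. access 26: HIT. Cache (LRU->MRU): [8 26]
  7. access 26: HIT. Cache (LRU->MRU): [8 26]
  8. access 8: HIT. Cache (LRU->MRU): [26 8]
  9. access 26: HIT. Cache (LRU->MRU): [8 26]
  10. access 26: HIT. Cache (LRU->MRU): [8 26]
  11. access 8: HIT. Cache (LRU->MRU): [26 8]
  12. access 26: HIT. Cache (LRU->MRU): [8 26]
  13. access 58: MISS. Cache (LRU->MRU): [8 26 58]
  14. access 26: HIT. Cache (LRU->MRU): [8 58 26]
  15. access 8: HIT. Cache (LRU->MRU): [58 26 8]
  16. access 44: MISS, evict 58. Cache (LRU->MRU): [26 8 44]
  17. access 58: MISS, evict 26. Cache (LRU->MRU): [8 44 58]
Total: 12 hits, 5 misses, 2 evictions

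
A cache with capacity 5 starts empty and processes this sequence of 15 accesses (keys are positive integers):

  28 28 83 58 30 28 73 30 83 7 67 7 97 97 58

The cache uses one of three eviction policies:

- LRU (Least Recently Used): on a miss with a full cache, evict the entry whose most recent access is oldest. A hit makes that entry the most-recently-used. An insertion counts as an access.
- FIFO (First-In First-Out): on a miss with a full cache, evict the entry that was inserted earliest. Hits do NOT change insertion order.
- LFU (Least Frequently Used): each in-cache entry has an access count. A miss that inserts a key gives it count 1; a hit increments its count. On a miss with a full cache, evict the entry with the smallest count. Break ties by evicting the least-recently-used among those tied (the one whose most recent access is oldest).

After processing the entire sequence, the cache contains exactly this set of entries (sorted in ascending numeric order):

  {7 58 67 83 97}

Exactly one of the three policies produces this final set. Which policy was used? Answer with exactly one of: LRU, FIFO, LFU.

Answer: LRU

Derivation:
Simulating under each policy and comparing final sets:
  LRU: final set = {7 58 67 83 97} -> MATCHES target
  FIFO: final set = {7 58 67 73 97} -> differs
  LFU: final set = {7 28 58 83 97} -> differs
Only LRU produces the target set.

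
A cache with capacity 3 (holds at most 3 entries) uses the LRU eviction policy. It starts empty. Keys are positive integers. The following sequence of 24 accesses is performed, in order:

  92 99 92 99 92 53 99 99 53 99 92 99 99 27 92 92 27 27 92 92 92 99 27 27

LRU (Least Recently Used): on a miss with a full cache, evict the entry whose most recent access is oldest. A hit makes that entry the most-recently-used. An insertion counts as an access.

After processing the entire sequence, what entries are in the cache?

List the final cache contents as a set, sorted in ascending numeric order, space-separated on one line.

Answer: 27 92 99

Derivation:
LRU simulation (capacity=3):
  1. access 92: MISS. Cache (LRU->MRU): [92]
  2. access 99: MISS. Cache (LRU->MRU): [92 99]
  3. access 92: HIT. Cache (LRU->MRU): [99 92]
  4. access 99: HIT. Cache (LRU->MRU): [92 99]
  5. access 92: HIT. Cache (LRU->MRU): [99 92]
  6. access 53: MISS. Cache (LRU->MRU): [99 92 53]
  7. access 99: HIT. Cache (LRU->MRU): [92 53 99]
  8. access 99: HIT. Cache (LRU->MRU): [92 53 99]
  9. access 53: HIT. Cache (LRU->MRU): [92 99 53]
  10. access 99: HIT. Cache (LRU->MRU): [92 53 99]
  11. access 92: HIT. Cache (LRU->MRU): [53 99 92]
  12. access 99: HIT. Cache (LRU->MRU): [53 92 99]
  13. access 99: HIT. Cache (LRU->MRU): [53 92 99]
  14. access 27: MISS, evict 53. Cache (LRU->MRU): [92 99 27]
  15. access 92: HIT. Cache (LRU->MRU): [99 27 92]
  16. access 92: HIT. Cache (LRU->MRU): [99 27 92]
  17. access 27: HIT. Cache (LRU->MRU): [99 92 27]
  18. access 27: HIT. Cache (LRU->MRU): [99 92 27]
  19. access 92: HIT. Cache (LRU->MRU): [99 27 92]
  20. access 92: HIT. Cache (LRU->MRU): [99 27 92]
  21. access 92: HIT. Cache (LRU->MRU): [99 27 92]
  22. access 99: HIT. Cache (LRU->MRU): [27 92 99]
  23. access 27: HIT. Cache (LRU->MRU): [92 99 27]
  24. access 27: HIT. Cache (LRU->MRU): [92 99 27]
Total: 20 hits, 4 misses, 1 evictions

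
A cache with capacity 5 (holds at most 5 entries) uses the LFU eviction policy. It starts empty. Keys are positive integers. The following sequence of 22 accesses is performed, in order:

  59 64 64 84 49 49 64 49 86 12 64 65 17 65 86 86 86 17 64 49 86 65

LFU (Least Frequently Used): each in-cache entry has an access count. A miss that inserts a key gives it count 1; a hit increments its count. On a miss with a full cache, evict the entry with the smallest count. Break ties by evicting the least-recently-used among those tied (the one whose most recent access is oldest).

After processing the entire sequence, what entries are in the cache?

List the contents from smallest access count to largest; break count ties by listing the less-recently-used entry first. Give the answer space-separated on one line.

Answer: 17 65 49 86 64

Derivation:
LFU simulation (capacity=5):
  1. access 59: MISS. Cache: [59(c=1)]
  2. access 64: MISS. Cache: [59(c=1) 64(c=1)]
  3. access 64: HIT, count now 2. Cache: [59(c=1) 64(c=2)]
  4. access 84: MISS. Cache: [59(c=1) 84(c=1) 64(c=2)]
  5. access 49: MISS. Cache: [59(c=1) 84(c=1) 49(c=1) 64(c=2)]
  6. access 49: HIT, count now 2. Cache: [59(c=1) 84(c=1) 64(c=2) 49(c=2)]
  7. access 64: HIT, count now 3. Cache: [59(c=1) 84(c=1) 49(c=2) 64(c=3)]
  8. access 49: HIT, count now 3. Cache: [59(c=1) 84(c=1) 64(c=3) 49(c=3)]
  9. access 86: MISS. Cache: [59(c=1) 84(c=1) 86(c=1) 64(c=3) 49(c=3)]
  10. access 12: MISS, evict 59(c=1). Cache: [84(c=1) 86(c=1) 12(c=1) 64(c=3) 49(c=3)]
  11. access 64: HIT, count now 4. Cache: [84(c=1) 86(c=1) 12(c=1) 49(c=3) 64(c=4)]
  12. access 65: MISS, evict 84(c=1). Cache: [86(c=1) 12(c=1) 65(c=1) 49(c=3) 64(c=4)]
  13. access 17: MISS, evict 86(c=1). Cache: [12(c=1) 65(c=1) 17(c=1) 49(c=3) 64(c=4)]
  14. access 65: HIT, count now 2. Cache: [12(c=1) 17(c=1) 65(c=2) 49(c=3) 64(c=4)]
  15. access 86: MISS, evict 12(c=1). Cache: [17(c=1) 86(c=1) 65(c=2) 49(c=3) 64(c=4)]
  16. access 86: HIT, count now 2. Cache: [17(c=1) 65(c=2) 86(c=2) 49(c=3) 64(c=4)]
  17. access 86: HIT, count now 3. Cache: [17(c=1) 65(c=2) 49(c=3) 86(c=3) 64(c=4)]
  18. access 17: HIT, count now 2. Cache: [65(c=2) 17(c=2) 49(c=3) 86(c=3) 64(c=4)]
  19. access 64: HIT, count now 5. Cache: [65(c=2) 17(c=2) 49(c=3) 86(c=3) 64(c=5)]
  20. access 49: HIT, count now 4. Cache: [65(c=2) 17(c=2) 86(c=3) 49(c=4) 64(c=5)]
  21. access 86: HIT, count now 4. Cache: [65(c=2) 17(c=2) 49(c=4) 86(c=4) 64(c=5)]
  22. access 65: HIT, count now 3. Cache: [17(c=2) 65(c=3) 49(c=4) 86(c=4) 64(c=5)]
Total: 13 hits, 9 misses, 4 evictions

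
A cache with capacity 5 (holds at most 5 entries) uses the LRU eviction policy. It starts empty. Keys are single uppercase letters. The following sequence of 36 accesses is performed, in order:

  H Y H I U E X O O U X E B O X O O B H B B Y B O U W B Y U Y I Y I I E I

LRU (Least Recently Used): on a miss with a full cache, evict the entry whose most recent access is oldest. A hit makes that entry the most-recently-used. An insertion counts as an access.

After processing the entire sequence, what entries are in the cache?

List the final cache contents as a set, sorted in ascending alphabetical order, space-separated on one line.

LRU simulation (capacity=5):
  1. access H: MISS. Cache (LRU->MRU): [H]
  2. access Y: MISS. Cache (LRU->MRU): [H Y]
  3. access H: HIT. Cache (LRU->MRU): [Y H]
  4. access I: MISS. Cache (LRU->MRU): [Y H I]
  5. access U: MISS. Cache (LRU->MRU): [Y H I U]
  6. access E: MISS. Cache (LRU->MRU): [Y H I U E]
  7. access X: MISS, evict Y. Cache (LRU->MRU): [H I U E X]
  8. access O: MISS, evict H. Cache (LRU->MRU): [I U E X O]
  9. access O: HIT. Cache (LRU->MRU): [I U E X O]
  10. access U: HIT. Cache (LRU->MRU): [I E X O U]
  11. access X: HIT. Cache (LRU->MRU): [I E O U X]
  12. access E: HIT. Cache (LRU->MRU): [I O U X E]
  13. access B: MISS, evict I. Cache (LRU->MRU): [O U X E B]
  14. access O: HIT. Cache (LRU->MRU): [U X E B O]
  15. access X: HIT. Cache (LRU->MRU): [U E B O X]
  16. access O: HIT. Cache (LRU->MRU): [U E B X O]
  17. access O: HIT. Cache (LRU->MRU): [U E B X O]
  18. access B: HIT. Cache (LRU->MRU): [U E X O B]
  19. access H: MISS, evict U. Cache (LRU->MRU): [E X O B H]
  20. access B: HIT. Cache (LRU->MRU): [E X O H B]
  21. access B: HIT. Cache (LRU->MRU): [E X O H B]
  22. access Y: MISS, evict E. Cache (LRU->MRU): [X O H B Y]
  23. access B: HIT. Cache (LRU->MRU): [X O H Y B]
  24. access O: HIT. Cache (LRU->MRU): [X H Y B O]
  25. access U: MISS, evict X. Cache (LRU->MRU): [H Y B O U]
  26. access W: MISS, evict H. Cache (LRU->MRU): [Y B O U W]
  27. access B: HIT. Cache (LRU->MRU): [Y O U W B]
  28. access Y: HIT. Cache (LRU->MRU): [O U W B Y]
  29. access U: HIT. Cache (LRU->MRU): [O W B Y U]
  30. access Y: HIT. Cache (LRU->MRU): [O W B U Y]
  31. access I: MISS, evict O. Cache (LRU->MRU): [W B U Y I]
  32. access Y: HIT. Cache (LRU->MRU): [W B U I Y]
  33. access I: HIT. Cache (LRU->MRU): [W B U Y I]
  34. access I: HIT. Cache (LRU->MRU): [W B U Y I]
  35. access E: MISS, evict W. Cache (LRU->MRU): [B U Y I E]
  36. access I: HIT. Cache (LRU->MRU): [B U Y E I]
Total: 22 hits, 14 misses, 9 evictions

Answer: B E I U Y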